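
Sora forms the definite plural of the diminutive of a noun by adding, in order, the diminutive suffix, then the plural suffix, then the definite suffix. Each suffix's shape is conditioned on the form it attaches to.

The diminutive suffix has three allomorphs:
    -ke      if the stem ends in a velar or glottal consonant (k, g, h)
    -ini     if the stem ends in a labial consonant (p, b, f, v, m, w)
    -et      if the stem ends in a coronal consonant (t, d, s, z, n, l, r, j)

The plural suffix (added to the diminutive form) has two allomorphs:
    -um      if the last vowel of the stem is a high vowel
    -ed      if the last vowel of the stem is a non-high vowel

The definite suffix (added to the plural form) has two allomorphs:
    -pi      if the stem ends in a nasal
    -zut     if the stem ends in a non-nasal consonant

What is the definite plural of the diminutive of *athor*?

athoretedzut

Since the final consonant of *athor* is /r/ (coronal), it takes -et, giving *athoret*.
Since the last vowel of the diminutive form *athoret* is /e/ (a non-high vowel), it takes -ed, giving *athoreted*.
Since the final consonant of the plural form *athoreted* is /d/ (non-nasal), it takes -zut, giving *athoretedzut*.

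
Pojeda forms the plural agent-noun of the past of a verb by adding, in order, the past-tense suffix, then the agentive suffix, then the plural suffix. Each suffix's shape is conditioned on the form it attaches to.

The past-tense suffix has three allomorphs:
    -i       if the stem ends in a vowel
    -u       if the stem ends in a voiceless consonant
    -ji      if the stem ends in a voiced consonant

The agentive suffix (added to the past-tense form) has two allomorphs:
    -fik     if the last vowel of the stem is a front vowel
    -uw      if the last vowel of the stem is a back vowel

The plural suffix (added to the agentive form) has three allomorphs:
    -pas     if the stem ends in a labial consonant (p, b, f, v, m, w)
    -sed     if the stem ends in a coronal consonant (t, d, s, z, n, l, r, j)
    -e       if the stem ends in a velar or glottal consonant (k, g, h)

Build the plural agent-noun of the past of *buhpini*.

buhpiniifike

Since the final sound of *buhpini* is /i/ (a vowel), it takes -i, giving *buhpinii*.
The past-tense form *buhpinii* — last vowel /i/ (a front vowel) → -fik → *buhpiniifik*.
The agentive form *buhpiniifik* — final consonant /k/ (velar/glottal) → -e → *buhpiniifike*.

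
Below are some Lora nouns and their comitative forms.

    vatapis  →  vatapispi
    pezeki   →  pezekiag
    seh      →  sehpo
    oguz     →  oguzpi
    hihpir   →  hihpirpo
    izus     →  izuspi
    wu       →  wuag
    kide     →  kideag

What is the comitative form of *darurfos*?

darurfospi

Looking at the final sound of each stem: -pi when the stem ends in a sibilant (*vatapis*, *oguz*, *izus*); -po when the stem ends in a non-sibilant consonant (*seh*, *hihpir*); -ag when the stem ends in a vowel (*pezeki*, *wu*, *kide*).
*darurfos* — final sound /s/ (a sibilant) → -pi → *darurfospi*.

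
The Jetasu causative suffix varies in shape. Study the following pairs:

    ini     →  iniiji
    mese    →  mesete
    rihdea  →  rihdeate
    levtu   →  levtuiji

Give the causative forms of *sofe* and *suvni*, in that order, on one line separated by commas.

sofete, suvniiji

Looking at the last vowel of each stem: -iji when the last vowel of the stem is a high vowel (*ini*, *levtu*); -te when the last vowel of the stem is a non-high vowel (*mese*, *rihdea*).
*sofe* — last vowel /e/ (a non-high vowel) → -te → *sofete*.
The last vowel of *suvni* is /i/, which is a high vowel, so the suffix is -iji, giving *suvniiji*.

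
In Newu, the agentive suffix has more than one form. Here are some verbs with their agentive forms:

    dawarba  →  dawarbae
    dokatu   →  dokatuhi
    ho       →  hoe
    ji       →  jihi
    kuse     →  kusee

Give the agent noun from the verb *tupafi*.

The suffix is conditioned by the last vowel: -hi when the last vowel of the stem is a high vowel (*dokatu*, *ji*); -e when the last vowel of the stem is a non-high vowel (*dawarba*, *ho*, *kuse*).
*tupafi*: last vowel = /i/, a high vowel → -hi → *tupafihi*.

tupafihi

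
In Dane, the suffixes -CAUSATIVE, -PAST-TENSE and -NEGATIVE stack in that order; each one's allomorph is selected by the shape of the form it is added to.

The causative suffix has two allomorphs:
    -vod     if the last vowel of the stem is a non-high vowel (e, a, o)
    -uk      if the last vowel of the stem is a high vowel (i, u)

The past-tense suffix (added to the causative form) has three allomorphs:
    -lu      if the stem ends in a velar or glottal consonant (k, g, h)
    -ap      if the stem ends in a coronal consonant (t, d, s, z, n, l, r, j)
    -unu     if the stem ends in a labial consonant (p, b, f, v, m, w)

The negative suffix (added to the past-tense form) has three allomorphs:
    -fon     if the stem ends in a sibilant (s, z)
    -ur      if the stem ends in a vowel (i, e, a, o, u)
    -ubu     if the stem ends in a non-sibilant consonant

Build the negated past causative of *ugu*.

*ugu*: last vowel = /u/, a high vowel → -uk → *uguuk*.
The causative form *uguuk*: final consonant = /k/, velar/glottal → -lu → *uguuklu*.
The final sound of the past-tense form *uguuklu* is /u/, which is a vowel, so the negative suffix is -ur, giving *uguukluur*.

uguukluur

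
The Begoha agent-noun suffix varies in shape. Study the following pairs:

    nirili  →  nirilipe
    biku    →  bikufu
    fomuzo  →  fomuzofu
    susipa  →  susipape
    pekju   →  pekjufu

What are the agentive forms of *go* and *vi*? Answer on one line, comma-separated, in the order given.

The suffix is conditioned by the last vowel: -fu when the last vowel of the stem is a rounded vowel (*biku*, *fomuzo*, *pekju*); -pe when the last vowel of the stem is an unrounded vowel (*nirili*, *susipa*).
The last vowel of *go* is /o/, which is a rounded vowel, so the suffix is -fu, giving *gofu*.
*vi*: last vowel = /i/, an unrounded vowel → -pe → *vipe*.

gofu, vipe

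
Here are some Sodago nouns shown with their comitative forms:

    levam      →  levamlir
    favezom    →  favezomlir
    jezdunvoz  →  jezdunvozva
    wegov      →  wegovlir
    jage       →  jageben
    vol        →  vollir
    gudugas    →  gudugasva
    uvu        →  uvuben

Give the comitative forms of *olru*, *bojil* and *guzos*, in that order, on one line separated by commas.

The alternation tracks the final sound of the stem — -va when the stem ends in a sibilant (*jezdunvoz*, *gudugas*); -lir when the stem ends in a non-sibilant consonant (*levam*, *favezom*, *wegov*, *vol*); -ben when the stem ends in a vowel (*jage*, *uvu*).
*olru*: final sound = /u/, a vowel → -ben → *olruben*.
Since the final sound of *bojil* is /l/ (a non-sibilant consonant), it takes -lir, giving *bojillir*.
*guzos*: final sound = /s/, a sibilant → -va → *guzosva*.

olruben, bojillir, guzosva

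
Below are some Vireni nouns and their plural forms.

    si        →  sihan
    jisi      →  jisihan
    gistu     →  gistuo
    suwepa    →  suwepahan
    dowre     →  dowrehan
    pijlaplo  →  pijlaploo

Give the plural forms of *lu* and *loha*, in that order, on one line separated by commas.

The pattern is rounding harmony: -o when the last vowel of the stem is a rounded vowel (*gistu*, *pijlaplo*); -han when the last vowel of the stem is an unrounded vowel (*si*, *jisi*, *suwepa*, *dowre*).
*lu*: last vowel = /u/, a rounded vowel → -o → *luo*.
*loha* — last vowel /a/ (an unrounded vowel) → -han → *lohahan*.

luo, lohahan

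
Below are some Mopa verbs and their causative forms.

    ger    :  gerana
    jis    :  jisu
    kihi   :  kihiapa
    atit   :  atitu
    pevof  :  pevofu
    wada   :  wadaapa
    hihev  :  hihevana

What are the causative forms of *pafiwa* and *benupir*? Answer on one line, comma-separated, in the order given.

pafiwaapa, benupirana

The suffix is conditioned by the final sound: -u when the stem ends in a voiceless consonant (*jis*, *atit*, *pevof*); -ana when the stem ends in a voiced consonant (*ger*, *hihev*); -apa when the stem ends in a vowel (*kihi*, *wada*).
*pafiwa* — final sound /a/ (a vowel) → -apa → *pafiwaapa*.
The final sound of *benupir* is /r/, which is a voiced consonant, so the suffix is -ana, giving *benupirana*.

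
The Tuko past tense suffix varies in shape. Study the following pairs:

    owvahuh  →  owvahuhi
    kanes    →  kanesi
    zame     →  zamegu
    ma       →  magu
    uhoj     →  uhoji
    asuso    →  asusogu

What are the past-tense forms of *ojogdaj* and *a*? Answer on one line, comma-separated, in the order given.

The pattern is consonant vs. vowel: -i when the stem ends in a consonant (*owvahuh*, *kanes*, *uhoj*); -gu when the stem ends in a vowel (*zame*, *ma*, *asuso*).
*ojogdaj*: final sound = /j/, a consonant → -i → *ojogdaji*.
Since the final sound of *a* is /a/ (a vowel), it takes -gu, giving *agu*.

ojogdaji, agu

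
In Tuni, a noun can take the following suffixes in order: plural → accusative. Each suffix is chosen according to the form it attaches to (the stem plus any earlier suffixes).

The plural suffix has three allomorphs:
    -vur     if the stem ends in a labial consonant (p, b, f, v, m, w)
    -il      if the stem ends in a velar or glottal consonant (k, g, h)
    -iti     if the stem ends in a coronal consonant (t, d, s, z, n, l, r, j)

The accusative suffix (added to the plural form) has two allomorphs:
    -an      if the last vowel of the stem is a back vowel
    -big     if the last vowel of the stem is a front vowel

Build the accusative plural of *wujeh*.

*wujeh*: final consonant = /h/, velar/glottal → -il → *wujehil*.
Since the last vowel of the plural form *wujehil* is /i/ (a front vowel), it takes -big, giving *wujehilbig*.

wujehilbig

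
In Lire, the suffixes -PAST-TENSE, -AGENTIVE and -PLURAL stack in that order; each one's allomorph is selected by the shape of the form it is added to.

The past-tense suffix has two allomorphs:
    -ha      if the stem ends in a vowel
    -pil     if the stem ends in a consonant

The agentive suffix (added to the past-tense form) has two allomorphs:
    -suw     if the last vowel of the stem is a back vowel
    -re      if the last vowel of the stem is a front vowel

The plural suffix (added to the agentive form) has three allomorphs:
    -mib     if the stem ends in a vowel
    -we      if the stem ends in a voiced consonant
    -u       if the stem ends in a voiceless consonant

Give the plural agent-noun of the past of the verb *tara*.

tarahasuwwe

The final sound of *tara* is /a/, which is a vowel, so the past-tense suffix is -ha, giving *taraha*.
Since the last vowel of the past-tense form *taraha* is /a/ (a back vowel), it takes -suw, giving *tarahasuw*.
Since the final sound of the agentive form *tarahasuw* is /w/ (a voiced consonant), it takes -we, giving *tarahasuwwe*.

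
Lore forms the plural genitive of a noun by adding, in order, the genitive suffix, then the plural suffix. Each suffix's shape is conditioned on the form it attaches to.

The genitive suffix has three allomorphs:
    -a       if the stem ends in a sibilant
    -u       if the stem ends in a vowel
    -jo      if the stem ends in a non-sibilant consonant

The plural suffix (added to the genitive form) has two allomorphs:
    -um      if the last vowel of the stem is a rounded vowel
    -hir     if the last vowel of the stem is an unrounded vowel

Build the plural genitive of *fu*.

fuuum

*fu*: final sound = /u/, a vowel → -u → *fuu*.
The genitive form *fuu* — last vowel /u/ (a rounded vowel) → -um → *fuuum*.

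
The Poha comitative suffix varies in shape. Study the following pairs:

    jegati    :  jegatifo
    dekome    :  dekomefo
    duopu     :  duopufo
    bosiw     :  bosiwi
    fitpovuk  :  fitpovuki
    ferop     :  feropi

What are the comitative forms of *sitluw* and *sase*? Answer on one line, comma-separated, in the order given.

Looking at the final sound of each stem: -i when the stem ends in a consonant (*bosiw*, *fitpovuk*, *ferop*); -fo when the stem ends in a vowel (*jegati*, *dekome*, *duopu*).
*sitluw* — final sound /w/ (a consonant) → -i → *sitluwi*.
The final sound of *sase* is /e/, which is a vowel, so the suffix is -fo, giving *sasefo*.

sitluwi, sasefo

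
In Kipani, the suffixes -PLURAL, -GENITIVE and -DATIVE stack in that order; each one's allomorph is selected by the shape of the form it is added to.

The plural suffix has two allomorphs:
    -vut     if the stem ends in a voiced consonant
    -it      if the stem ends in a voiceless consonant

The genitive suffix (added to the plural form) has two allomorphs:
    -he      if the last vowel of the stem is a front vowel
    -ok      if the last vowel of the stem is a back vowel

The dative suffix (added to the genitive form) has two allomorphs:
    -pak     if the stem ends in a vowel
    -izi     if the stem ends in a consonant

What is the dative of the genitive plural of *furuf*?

*furuf* — final consonant /f/ (voiceless) → -it → *furufit*.
The last vowel of the plural form *furufit* is /i/, which is a front vowel, so the genitive suffix is -he, giving *furufithe*.
The genitive form *furufithe* — final sound /e/ (a vowel) → -pak → *furufithepak*.

furufithepak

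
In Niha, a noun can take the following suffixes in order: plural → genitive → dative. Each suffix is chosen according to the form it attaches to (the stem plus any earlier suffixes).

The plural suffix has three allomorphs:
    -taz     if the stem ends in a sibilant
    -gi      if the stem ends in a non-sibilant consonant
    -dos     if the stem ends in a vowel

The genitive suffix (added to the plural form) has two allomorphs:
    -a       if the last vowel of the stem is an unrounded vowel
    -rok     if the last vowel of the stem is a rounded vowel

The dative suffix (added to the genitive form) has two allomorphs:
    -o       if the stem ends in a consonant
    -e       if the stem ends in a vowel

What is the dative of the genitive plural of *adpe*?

adpedosroko

Since the final sound of *adpe* is /e/ (a vowel), it takes -dos, giving *adpedos*.
Since the last vowel of the plural form *adpedos* is /o/ (a rounded vowel), it takes -rok, giving *adpedosrok*.
The genitive form *adpedosrok* — final sound /k/ (a consonant) → -o → *adpedosroko*.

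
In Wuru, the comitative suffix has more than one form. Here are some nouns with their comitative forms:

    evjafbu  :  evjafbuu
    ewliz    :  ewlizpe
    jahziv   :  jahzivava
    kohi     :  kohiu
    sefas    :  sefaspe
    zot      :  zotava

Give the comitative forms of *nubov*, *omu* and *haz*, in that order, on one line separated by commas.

The pattern is sibilance of the final sound: -pe when the stem ends in a sibilant (*ewliz*, *sefas*); -ava when the stem ends in a non-sibilant consonant (*jahziv*, *zot*); -u when the stem ends in a vowel (*evjafbu*, *kohi*).
Since the final sound of *nubov* is /v/ (a non-sibilant consonant), it takes -ava, giving *nubovava*.
Since the final sound of *omu* is /u/ (a vowel), it takes -u, giving *omuu*.
*haz* — final sound /z/ (a sibilant) → -pe → *hazpe*.

nubovava, omuu, hazpe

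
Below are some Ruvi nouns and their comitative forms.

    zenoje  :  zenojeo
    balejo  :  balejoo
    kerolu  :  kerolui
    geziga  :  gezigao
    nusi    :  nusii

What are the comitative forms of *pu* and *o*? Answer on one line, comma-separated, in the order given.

The pattern is height harmony: -i when the last vowel of the stem is a high vowel (*kerolu*, *nusi*); -o when the last vowel of the stem is a non-high vowel (*zenoje*, *balejo*, *geziga*).
Since the last vowel of *pu* is /u/ (a high vowel), it takes -i, giving *pui*.
*o*: last vowel = /o/, a non-high vowel → -o → *oo*.

pui, oo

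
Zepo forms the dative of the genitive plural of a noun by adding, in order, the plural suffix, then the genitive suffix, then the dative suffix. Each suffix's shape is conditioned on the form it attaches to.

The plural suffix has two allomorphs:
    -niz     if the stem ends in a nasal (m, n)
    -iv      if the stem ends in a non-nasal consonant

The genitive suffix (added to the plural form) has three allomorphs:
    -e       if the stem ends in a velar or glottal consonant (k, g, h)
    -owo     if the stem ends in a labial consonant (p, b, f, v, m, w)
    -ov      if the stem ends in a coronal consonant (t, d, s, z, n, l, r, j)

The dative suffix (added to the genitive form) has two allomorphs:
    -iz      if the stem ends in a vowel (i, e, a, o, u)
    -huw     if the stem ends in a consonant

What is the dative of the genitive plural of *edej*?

*edej* — final consonant /j/ (non-nasal) → -iv → *edejiv*.
The final consonant of the plural form *edejiv* is /v/, which is labial, so the genitive suffix is -owo, giving *edejivowo*.
The genitive form *edejivowo*: final sound = /o/, a vowel → -iz → *edejivowoiz*.

edejivowoiz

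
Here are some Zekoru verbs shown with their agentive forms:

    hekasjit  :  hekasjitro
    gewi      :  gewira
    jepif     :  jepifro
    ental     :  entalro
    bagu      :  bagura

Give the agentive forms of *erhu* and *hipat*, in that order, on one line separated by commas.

erhura, hipatro

The suffix is conditioned by the final sound: -ro when the stem ends in a consonant (*hekasjit*, *jepif*, *ental*); -ra when the stem ends in a vowel (*gewi*, *bagu*).
*erhu* — final sound /u/ (a vowel) → -ra → *erhura*.
Since the final sound of *hipat* is /t/ (a consonant), it takes -ro, giving *hipatro*.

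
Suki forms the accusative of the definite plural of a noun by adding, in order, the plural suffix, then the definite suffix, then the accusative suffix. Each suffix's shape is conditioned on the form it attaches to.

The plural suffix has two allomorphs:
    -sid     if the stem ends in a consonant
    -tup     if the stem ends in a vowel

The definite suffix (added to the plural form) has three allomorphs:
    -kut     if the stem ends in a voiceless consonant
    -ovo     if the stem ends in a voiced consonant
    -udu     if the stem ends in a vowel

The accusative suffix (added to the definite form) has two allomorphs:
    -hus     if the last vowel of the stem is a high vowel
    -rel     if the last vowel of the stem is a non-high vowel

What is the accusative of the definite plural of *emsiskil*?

*emsiskil* — final sound /l/ (a consonant) → -sid → *emsiskilsid*.
Since the final sound of the plural form *emsiskilsid* is /d/ (a voiced consonant), it takes -ovo, giving *emsiskilsidovo*.
Since the last vowel of the definite form *emsiskilsidovo* is /o/ (a non-high vowel), it takes -rel, giving *emsiskilsidovorel*.

emsiskilsidovorel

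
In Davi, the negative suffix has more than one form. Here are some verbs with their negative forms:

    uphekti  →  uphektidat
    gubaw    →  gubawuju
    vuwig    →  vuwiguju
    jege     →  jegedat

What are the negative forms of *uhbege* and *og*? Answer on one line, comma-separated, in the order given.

uhbegedat, oguju

The pattern is consonant vs. vowel: -uju when the stem ends in a consonant (*gubaw*, *vuwig*); -dat when the stem ends in a vowel (*uphekti*, *jege*).
The final sound of *uhbege* is /e/, which is a vowel, so the suffix is -dat, giving *uhbegedat*.
*og*: final sound = /g/, a consonant → -uju → *oguju*.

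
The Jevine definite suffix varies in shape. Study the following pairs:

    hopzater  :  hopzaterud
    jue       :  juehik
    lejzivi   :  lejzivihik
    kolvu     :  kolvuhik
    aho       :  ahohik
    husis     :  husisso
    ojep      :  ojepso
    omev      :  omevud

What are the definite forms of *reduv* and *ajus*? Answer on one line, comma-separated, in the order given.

The pattern is voicing of the final sound: -so when the stem ends in a voiceless consonant (*husis*, *ojep*); -ud when the stem ends in a voiced consonant (*hopzater*, *omev*); -hik when the stem ends in a vowel (*jue*, *lejzivi*, *kolvu*, *aho*).
Since the final sound of *reduv* is /v/ (a voiced consonant), it takes -ud, giving *reduvud*.
Since the final sound of *ajus* is /s/ (a voiceless consonant), it takes -so, giving *ajusso*.

reduvud, ajusso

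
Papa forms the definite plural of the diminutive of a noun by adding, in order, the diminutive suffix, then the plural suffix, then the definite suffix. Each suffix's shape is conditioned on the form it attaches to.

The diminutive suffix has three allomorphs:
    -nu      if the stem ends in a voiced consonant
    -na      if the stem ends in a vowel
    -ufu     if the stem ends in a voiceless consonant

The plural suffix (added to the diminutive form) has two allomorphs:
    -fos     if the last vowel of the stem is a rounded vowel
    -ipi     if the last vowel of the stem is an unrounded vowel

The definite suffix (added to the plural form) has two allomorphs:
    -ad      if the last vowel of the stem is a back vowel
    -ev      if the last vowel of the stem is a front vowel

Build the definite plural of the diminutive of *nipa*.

*nipa*: final sound = /a/, a vowel → -na → *nipana*.
The diminutive form *nipana* — last vowel /a/ (an unrounded vowel) → -ipi → *nipanaipi*.
Since the last vowel of the plural form *nipanaipi* is /i/ (a front vowel), it takes -ev, giving *nipanaipiev*.

nipanaipiev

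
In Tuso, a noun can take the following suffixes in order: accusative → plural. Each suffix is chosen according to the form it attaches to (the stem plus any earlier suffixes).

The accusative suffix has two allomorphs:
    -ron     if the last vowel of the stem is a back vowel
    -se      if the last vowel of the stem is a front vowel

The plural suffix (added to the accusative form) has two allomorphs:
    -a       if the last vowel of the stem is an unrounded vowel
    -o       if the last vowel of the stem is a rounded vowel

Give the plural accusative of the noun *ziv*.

zivsea

Since the last vowel of *ziv* is /i/ (a front vowel), it takes -se, giving *zivse*.
The last vowel of the accusative form *zivse* is /e/, which is an unrounded vowel, so the plural suffix is -a, giving *zivsea*.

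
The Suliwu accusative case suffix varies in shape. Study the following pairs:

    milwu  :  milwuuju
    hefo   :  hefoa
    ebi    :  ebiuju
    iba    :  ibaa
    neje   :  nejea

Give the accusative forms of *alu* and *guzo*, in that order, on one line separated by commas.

The suffix is conditioned by the last vowel: -uju when the last vowel of the stem is a high vowel (*milwu*, *ebi*); -a when the last vowel of the stem is a non-high vowel (*hefo*, *iba*, *neje*).
Since the last vowel of *alu* is /u/ (a high vowel), it takes -uju, giving *aluuju*.
Since the last vowel of *guzo* is /o/ (a non-high vowel), it takes -a, giving *guzoa*.

aluuju, guzoa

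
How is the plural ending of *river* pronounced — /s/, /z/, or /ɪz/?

The stem *river* ends in a voiced non-sibilant sound.
The plural suffix surfaces as /ɪz/ after sibilants, /s/ after other voiceless consonants, and /z/ after other voiced sounds.
So the plural -s on *river* is pronounced /z/.

/z/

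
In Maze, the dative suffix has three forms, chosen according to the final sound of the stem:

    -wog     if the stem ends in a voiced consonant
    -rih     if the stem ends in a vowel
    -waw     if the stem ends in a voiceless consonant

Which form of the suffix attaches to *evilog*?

The final sound of *evilog* is /g/, which is a voiced consonant, so the suffix is -wog.

-wog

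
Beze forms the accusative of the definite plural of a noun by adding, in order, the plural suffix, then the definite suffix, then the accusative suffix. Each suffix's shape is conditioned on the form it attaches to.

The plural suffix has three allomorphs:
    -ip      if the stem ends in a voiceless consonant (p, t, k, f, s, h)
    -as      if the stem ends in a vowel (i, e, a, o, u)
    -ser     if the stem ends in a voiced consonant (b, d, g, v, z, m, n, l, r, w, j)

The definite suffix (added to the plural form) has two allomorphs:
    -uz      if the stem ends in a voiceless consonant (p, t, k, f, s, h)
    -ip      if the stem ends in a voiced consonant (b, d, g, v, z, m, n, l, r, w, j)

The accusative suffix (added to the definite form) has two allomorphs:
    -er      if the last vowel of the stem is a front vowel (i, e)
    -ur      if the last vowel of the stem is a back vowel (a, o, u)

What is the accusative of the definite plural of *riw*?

riwseriper

The final sound of *riw* is /w/, which is a voiced consonant, so the plural suffix is -ser, giving *riwser*.
The plural form *riwser*: final consonant = /r/, voiced → -ip → *riwserip*.
The definite form *riwserip*: last vowel = /i/, a front vowel → -er → *riwseriper*.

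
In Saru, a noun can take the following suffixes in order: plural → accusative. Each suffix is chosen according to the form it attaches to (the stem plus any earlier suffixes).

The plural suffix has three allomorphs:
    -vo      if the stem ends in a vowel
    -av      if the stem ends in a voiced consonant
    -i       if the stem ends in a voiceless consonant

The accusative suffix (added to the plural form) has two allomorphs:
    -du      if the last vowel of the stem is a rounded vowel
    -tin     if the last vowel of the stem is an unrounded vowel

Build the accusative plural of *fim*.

*fim* — final sound /m/ (a voiced consonant) → -av → *fimav*.
The last vowel of the plural form *fimav* is /a/, which is an unrounded vowel, so the accusative suffix is -tin, giving *fimavtin*.

fimavtin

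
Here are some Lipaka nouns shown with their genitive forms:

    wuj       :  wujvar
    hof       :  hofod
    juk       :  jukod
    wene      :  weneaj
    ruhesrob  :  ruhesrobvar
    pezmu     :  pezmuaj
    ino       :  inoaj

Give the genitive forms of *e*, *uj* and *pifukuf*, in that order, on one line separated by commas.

eaj, ujvar, pifukufod

The suffix is conditioned by the final sound: -od when the stem ends in a voiceless consonant (*hof*, *juk*); -var when the stem ends in a voiced consonant (*wuj*, *ruhesrob*); -aj when the stem ends in a vowel (*wene*, *pezmu*, *ino*).
Since the final sound of *e* is /e/ (a vowel), it takes -aj, giving *eaj*.
*uj* — final sound /j/ (a voiced consonant) → -var → *ujvar*.
Since the final sound of *pifukuf* is /f/ (a voiceless consonant), it takes -od, giving *pifukufod*.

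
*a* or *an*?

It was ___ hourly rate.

The indefinite article is chosen by the initial *sound* of the following word, not its spelling.
*hourly* begins with the sound /aʊ/ (silent h) — a vowel sound.
So the article is *an*: It was an hourly rate.

an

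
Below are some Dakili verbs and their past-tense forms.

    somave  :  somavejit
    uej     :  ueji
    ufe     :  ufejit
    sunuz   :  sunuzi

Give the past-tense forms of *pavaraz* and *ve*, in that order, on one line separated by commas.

The suffix is conditioned by the final sound: -i when the stem ends in a consonant (*uej*, *sunuz*); -jit when the stem ends in a vowel (*somave*, *ufe*).
*pavaraz*: final sound = /z/, a consonant → -i → *pavarazi*.
*ve* — final sound /e/ (a vowel) → -jit → *vejit*.

pavarazi, vejit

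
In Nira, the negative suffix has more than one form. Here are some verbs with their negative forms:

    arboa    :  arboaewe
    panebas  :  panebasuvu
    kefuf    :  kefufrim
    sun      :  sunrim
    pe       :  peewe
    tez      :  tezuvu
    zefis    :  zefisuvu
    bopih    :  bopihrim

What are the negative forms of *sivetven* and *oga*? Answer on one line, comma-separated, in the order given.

The pattern is sibilance of the final sound: -uvu when the stem ends in a sibilant (*panebas*, *tez*, *zefis*); -rim when the stem ends in a non-sibilant consonant (*kefuf*, *sun*, *bopih*); -ewe when the stem ends in a vowel (*arboa*, *pe*).
Since the final sound of *sivetven* is /n/ (a non-sibilant consonant), it takes -rim, giving *sivetvenrim*.
The final sound of *oga* is /a/, which is a vowel, so the suffix is -ewe, giving *ogaewe*.

sivetvenrim, ogaewe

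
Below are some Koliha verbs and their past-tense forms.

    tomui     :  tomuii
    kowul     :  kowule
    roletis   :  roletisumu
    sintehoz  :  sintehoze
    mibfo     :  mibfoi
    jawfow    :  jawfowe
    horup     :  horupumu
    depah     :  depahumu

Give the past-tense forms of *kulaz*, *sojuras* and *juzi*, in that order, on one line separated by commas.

The alternation tracks the final sound of the stem — -umu when the stem ends in a voiceless consonant (*roletis*, *horup*, *depah*); -e when the stem ends in a voiced consonant (*kowul*, *sintehoz*, *jawfow*); -i when the stem ends in a vowel (*tomui*, *mibfo*).
Since the final sound of *kulaz* is /z/ (a voiced consonant), it takes -e, giving *kulaze*.
*sojuras*: final sound = /s/, a voiceless consonant → -umu → *sojurasumu*.
*juzi*: final sound = /i/, a vowel → -i → *juzii*.

kulaze, sojurasumu, juzii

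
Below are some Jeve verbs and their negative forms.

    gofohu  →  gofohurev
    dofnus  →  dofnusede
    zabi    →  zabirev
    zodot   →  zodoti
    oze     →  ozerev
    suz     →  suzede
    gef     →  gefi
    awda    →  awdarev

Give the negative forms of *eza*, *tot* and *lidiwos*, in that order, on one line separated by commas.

Looking at the final sound of each stem: -ede when the stem ends in a sibilant (*dofnus*, *suz*); -i when the stem ends in a non-sibilant consonant (*zodot*, *gef*); -rev when the stem ends in a vowel (*gofohu*, *zabi*, *oze*, *awda*).
*eza* — final sound /a/ (a vowel) → -rev → *ezarev*.
Since the final sound of *tot* is /t/ (a non-sibilant consonant), it takes -i, giving *toti*.
*lidiwos* — final sound /s/ (a sibilant) → -ede → *lidiwosede*.

ezarev, toti, lidiwosede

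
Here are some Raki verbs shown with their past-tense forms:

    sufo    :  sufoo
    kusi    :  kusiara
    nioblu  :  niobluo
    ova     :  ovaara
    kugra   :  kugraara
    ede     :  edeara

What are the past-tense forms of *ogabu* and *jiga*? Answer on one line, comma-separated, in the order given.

The alternation tracks the last vowel of the stem — -o when the last vowel of the stem is a rounded vowel (*sufo*, *nioblu*); -ara when the last vowel of the stem is an unrounded vowel (*kusi*, *ova*, *kugra*, *ede*).
*ogabu* — last vowel /u/ (a rounded vowel) → -o → *ogabuo*.
Since the last vowel of *jiga* is /a/ (an unrounded vowel), it takes -ara, giving *jigaara*.

ogabuo, jigaara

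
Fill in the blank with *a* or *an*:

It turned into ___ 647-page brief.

The indefinite article is chosen by the initial *sound* of the following word, not its spelling.
The number *647* is spoken "six hundred …", beginning with /sɪks/ — a consonant sound.
So the article is *a*: It turned into a 647-page brief.

a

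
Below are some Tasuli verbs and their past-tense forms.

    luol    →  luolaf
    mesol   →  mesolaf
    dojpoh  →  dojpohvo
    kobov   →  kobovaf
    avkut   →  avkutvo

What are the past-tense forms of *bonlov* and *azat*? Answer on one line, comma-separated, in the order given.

The suffix is conditioned by the final consonant: -vo when the stem ends in a voiceless consonant (*dojpoh*, *avkut*); -af when the stem ends in a voiced consonant (*luol*, *mesol*, *kobov*).
Since the final consonant of *bonlov* is /v/ (voiced), it takes -af, giving *bonlovaf*.
Since the final consonant of *azat* is /t/ (voiceless), it takes -vo, giving *azatvo*.

bonlovaf, azatvo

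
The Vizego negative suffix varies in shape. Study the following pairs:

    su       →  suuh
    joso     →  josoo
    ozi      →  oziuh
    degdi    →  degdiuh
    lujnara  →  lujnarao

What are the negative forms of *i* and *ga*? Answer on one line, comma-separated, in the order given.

The alternation tracks the last vowel of the stem — -uh when the last vowel of the stem is a high vowel (*su*, *ozi*, *degdi*); -o when the last vowel of the stem is a non-high vowel (*joso*, *lujnara*).
*i*: last vowel = /i/, a high vowel → -uh → *iuh*.
The last vowel of *ga* is /a/, which is a non-high vowel, so the suffix is -o, giving *gao*.

iuh, gao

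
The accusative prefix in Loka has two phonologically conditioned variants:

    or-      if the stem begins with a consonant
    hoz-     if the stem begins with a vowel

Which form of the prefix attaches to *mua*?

*mua* — first sound /m/ (a consonant) → or-.

or-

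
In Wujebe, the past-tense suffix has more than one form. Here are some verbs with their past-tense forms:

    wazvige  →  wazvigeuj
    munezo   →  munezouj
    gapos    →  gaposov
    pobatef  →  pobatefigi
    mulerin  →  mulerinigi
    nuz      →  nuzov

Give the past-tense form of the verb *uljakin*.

The alternation tracks the final sound of the stem — -ov when the stem ends in a sibilant (*gapos*, *nuz*); -igi when the stem ends in a non-sibilant consonant (*pobatef*, *mulerin*); -uj when the stem ends in a vowel (*wazvige*, *munezo*).
The final sound of *uljakin* is /n/, which is a non-sibilant consonant, so the suffix is -igi, giving *uljakinigi*.

uljakinigi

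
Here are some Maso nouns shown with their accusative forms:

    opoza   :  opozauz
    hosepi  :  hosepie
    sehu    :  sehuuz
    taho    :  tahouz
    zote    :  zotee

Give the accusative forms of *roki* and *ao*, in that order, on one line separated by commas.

rokie, aouz

Looking at the last vowel of each stem: -e when the last vowel of the stem is a front vowel (*hosepi*, *zote*); -uz when the last vowel of the stem is a back vowel (*opoza*, *sehu*, *taho*).
Since the last vowel of *roki* is /i/ (a front vowel), it takes -e, giving *rokie*.
The last vowel of *ao* is /o/, which is a back vowel, so the suffix is -uz, giving *aouz*.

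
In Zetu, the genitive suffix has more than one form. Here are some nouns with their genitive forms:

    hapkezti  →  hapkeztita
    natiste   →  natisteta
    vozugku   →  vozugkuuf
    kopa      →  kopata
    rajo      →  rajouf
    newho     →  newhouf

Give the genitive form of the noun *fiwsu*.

fiwsuuf

The suffix is conditioned by the last vowel: -uf when the last vowel of the stem is a rounded vowel (*vozugku*, *rajo*, *newho*); -ta when the last vowel of the stem is an unrounded vowel (*hapkezti*, *natiste*, *kopa*).
*fiwsu* — last vowel /u/ (a rounded vowel) → -uf → *fiwsuuf*.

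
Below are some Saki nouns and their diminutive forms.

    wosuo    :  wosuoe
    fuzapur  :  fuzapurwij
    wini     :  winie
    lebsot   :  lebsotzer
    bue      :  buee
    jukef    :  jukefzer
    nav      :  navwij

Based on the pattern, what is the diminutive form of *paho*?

pahoe

The pattern is voicing of the final sound: -zer when the stem ends in a voiceless consonant (*lebsot*, *jukef*); -wij when the stem ends in a voiced consonant (*fuzapur*, *nav*); -e when the stem ends in a vowel (*wosuo*, *wini*, *bue*).
Since the final sound of *paho* is /o/ (a vowel), it takes -e, giving *pahoe*.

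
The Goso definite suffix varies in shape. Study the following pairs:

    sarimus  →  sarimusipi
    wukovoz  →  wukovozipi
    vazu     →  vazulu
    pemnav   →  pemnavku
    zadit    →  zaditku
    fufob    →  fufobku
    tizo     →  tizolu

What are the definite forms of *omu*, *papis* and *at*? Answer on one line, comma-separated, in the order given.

The alternation tracks the final sound of the stem — -ipi when the stem ends in a sibilant (*sarimus*, *wukovoz*); -ku when the stem ends in a non-sibilant consonant (*pemnav*, *zadit*, *fufob*); -lu when the stem ends in a vowel (*vazu*, *tizo*).
The final sound of *omu* is /u/, which is a vowel, so the suffix is -lu, giving *omulu*.
*papis*: final sound = /s/, a sibilant → -ipi → *papisipi*.
*at* — final sound /t/ (a non-sibilant consonant) → -ku → *atku*.

omulu, papisipi, atku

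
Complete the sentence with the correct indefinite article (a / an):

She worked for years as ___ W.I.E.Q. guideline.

a

The indefinite article is chosen by the initial *sound* of the following word, not its spelling.
The initialism *W.I.E.Q.* is read letter by letter; the first letter, W, is pronounced /ˈdʌbəl.juː/, which begins with a consonant sound.
So the article is *a*: She worked for years as a W.I.E.Q. guideline.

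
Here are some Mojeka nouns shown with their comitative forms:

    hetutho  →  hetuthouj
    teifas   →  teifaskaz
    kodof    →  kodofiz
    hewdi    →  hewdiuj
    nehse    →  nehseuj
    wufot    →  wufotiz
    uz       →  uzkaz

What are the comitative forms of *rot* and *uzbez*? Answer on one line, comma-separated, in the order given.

rotiz, uzbezkaz

The suffix is conditioned by the final sound: -kaz when the stem ends in a sibilant (*teifas*, *uz*); -iz when the stem ends in a non-sibilant consonant (*kodof*, *wufot*); -uj when the stem ends in a vowel (*hetutho*, *hewdi*, *nehse*).
Since the final sound of *rot* is /t/ (a non-sibilant consonant), it takes -iz, giving *rotiz*.
*uzbez*: final sound = /z/, a sibilant → -kaz → *uzbezkaz*.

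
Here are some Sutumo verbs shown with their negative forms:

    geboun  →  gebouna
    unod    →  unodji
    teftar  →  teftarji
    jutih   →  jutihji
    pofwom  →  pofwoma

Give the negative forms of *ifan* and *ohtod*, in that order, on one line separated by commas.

The suffix is conditioned by the final consonant: -a when the stem ends in a nasal (*geboun*, *pofwom*); -ji when the stem ends in a non-nasal consonant (*unod*, *teftar*, *jutih*).
Since the final consonant of *ifan* is /n/ (a nasal), it takes -a, giving *ifana*.
*ohtod*: final consonant = /d/, non-nasal → -ji → *ohtodji*.

ifana, ohtodji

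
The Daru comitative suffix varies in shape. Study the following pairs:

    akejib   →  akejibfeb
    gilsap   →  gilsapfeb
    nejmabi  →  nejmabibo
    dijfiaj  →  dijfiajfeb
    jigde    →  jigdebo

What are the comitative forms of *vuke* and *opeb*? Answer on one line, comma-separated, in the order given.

vukebo, opebfeb

The alternation tracks the final sound of the stem — -feb when the stem ends in a consonant (*akejib*, *gilsap*, *dijfiaj*); -bo when the stem ends in a vowel (*nejmabi*, *jigde*).
*vuke*: final sound = /e/, a vowel → -bo → *vukebo*.
The final sound of *opeb* is /b/, which is a consonant, so the suffix is -feb, giving *opebfeb*.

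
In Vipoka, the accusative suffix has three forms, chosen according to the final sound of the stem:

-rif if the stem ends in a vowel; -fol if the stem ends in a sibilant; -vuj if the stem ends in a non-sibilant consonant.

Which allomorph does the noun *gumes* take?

*gumes*: final sound = /s/, a sibilant → -fol.

-fol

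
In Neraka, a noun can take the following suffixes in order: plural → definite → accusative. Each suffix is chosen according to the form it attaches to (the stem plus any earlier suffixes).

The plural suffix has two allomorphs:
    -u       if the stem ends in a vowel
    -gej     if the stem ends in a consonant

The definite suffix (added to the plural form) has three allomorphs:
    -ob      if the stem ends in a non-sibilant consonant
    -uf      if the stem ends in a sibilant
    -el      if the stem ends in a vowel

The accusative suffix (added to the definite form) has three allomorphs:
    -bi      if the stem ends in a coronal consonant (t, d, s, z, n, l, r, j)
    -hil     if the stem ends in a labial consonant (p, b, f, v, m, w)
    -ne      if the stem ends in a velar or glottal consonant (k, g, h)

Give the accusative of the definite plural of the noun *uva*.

uvauelbi

Since the final sound of *uva* is /a/ (a vowel), it takes -u, giving *uvau*.
The plural form *uvau*: final sound = /u/, a vowel → -el → *uvauel*.
The definite form *uvauel*: final consonant = /l/, coronal → -bi → *uvauelbi*.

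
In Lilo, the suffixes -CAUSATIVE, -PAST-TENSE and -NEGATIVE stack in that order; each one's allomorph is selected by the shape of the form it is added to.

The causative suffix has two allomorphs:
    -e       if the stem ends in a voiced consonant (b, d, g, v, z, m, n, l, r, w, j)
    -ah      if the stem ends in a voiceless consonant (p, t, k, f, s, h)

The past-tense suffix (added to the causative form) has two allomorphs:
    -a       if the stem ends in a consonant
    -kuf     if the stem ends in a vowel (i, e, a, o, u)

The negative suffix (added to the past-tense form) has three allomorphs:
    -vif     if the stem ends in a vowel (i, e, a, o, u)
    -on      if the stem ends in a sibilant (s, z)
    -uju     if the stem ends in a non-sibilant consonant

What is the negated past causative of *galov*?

galovekufuju

*galov* — final consonant /v/ (voiced) → -e → *galove*.
Since the final sound of the causative form *galove* is /e/ (a vowel), it takes -kuf, giving *galovekuf*.
Since the final sound of the past-tense form *galovekuf* is /f/ (a non-sibilant consonant), it takes -uju, giving *galovekufuju*.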